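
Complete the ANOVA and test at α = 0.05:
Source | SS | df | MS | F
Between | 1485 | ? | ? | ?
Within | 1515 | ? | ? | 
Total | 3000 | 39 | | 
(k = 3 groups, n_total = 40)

df_between = 2, df_within = 37. MS_between = 742.5, MS_within = 40.95. F = 18.134, F_crit ≈ 3.252. Reject H₀.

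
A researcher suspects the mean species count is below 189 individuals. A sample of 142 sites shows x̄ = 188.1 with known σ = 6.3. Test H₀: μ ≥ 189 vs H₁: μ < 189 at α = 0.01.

z = -1.702. Critical value: -2.33. Fail to reject H₀.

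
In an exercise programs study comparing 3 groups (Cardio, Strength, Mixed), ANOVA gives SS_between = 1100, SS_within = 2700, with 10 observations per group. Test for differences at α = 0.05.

df_between = 2, df_within = 27. F = MS_between/MS_within = 550.0/100.0 = 5.5. F_crit ≈ 3.354. Reject H₀. At least one mean differs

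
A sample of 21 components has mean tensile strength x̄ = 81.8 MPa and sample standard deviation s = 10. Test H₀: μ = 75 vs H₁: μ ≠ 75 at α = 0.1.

t = (x̄ - μ₀)/(s/√n) = (81.8 - 75)/(10/√21) = 3.116. df = 20, critical t = ±1.725. Reject H₀.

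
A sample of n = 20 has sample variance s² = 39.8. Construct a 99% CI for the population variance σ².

df = 19. χ²_{0.005} = 38.582, χ²_{0.995} = 6.844. CI for σ² = ((n-1)s²/χ²_{α/2}, (n-1)s²/χ²_{1-α/2}) = (19·39.8/38.582, 19·39.8/6.844) = (19.6, 110.49)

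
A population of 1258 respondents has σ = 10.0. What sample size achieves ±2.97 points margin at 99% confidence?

Without FPC: n₀ = (2.576×10.0/2.97)² = 75.228. With FPC: n = n₀N/(n₀+N-1) = 71.04 → n = 72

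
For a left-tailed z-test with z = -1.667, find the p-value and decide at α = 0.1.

p = P(Z < -1.667) = Φ(-1.667) ≈ 0.0478. Since p < 0.1, reject H₀ (significant) at α = 0.1.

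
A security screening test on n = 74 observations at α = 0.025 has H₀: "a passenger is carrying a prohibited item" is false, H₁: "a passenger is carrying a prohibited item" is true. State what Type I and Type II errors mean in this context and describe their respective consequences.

Type I (false positive): concluding that a passenger is carrying a prohibited item when it is not — detaining an innocent passenger — delay and inconvenience. Type II (false negative): failing to conclude that a passenger is carrying a prohibited item when it is — letting a prohibited item through — security breach. Which is costlier depends on domain priorities and is a judgement call rather than a statistical fact.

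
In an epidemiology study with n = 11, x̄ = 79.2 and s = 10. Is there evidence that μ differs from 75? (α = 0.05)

t = (x̄ - μ₀)/(s/√n) = (79.2 - 75)/(10/√11) = 1.393. df = 10, critical t = ±2.228. Fail to reject H₀.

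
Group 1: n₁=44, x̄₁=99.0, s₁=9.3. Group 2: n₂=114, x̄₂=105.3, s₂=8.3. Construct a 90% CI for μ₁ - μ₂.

Difference = -6.3. SE = √(9.3²/44 + 8.3²/114) = 1.603. CI = (-8.94, -3.66)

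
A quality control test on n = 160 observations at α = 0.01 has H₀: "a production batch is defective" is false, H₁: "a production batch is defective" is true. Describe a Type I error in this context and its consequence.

Type I error: rejecting H₀ when it is true — concluding that a production batch is defective when in fact it is not. Consequence: scrapping a good batch — wasted material and cost for no reason.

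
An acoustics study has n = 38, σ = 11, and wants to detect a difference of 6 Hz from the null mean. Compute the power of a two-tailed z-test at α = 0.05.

SE = σ/√n = 11/√38 = 1.784. Non-centrality λ = d/SE = 6/1.784 = 3.362. Power ≈ Φ(λ - z_{α/2}) = Φ(3.362 - 1.96) = Φ(1.402) = 0.92.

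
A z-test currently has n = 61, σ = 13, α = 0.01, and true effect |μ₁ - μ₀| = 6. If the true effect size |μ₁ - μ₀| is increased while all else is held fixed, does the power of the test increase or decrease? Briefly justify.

Power increases: a larger true effect increases the non-centrality λ = |μ₁ - μ₀|/(σ/√n).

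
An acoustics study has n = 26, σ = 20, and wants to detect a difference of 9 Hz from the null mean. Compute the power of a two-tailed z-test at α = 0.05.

SE = σ/√n = 20/√26 = 3.922. Non-centrality λ = d/SE = 9/3.922 = 2.295. Power ≈ Φ(λ - z_{α/2}) = Φ(2.295 - 1.96) = Φ(0.335) = 0.631.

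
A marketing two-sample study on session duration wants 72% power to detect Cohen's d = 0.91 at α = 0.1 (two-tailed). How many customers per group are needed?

z_{α/2} = 1.645, z_β = Φ⁻¹(0.72) = 0.583. For large effect (d = 0.91): n per group = 2(z_{α/2} + z_β)²/d² = 2(1.645 + 0.583)²/0.91² = 12.0 → 12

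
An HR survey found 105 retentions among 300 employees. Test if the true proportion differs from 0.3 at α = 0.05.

p̂ = 0.35, p₀ = 0.3. z = (p̂ - p₀)/√(p₀(1-p₀)/n) = 1.89. Critical: ±1.96. Fail to reject H₀.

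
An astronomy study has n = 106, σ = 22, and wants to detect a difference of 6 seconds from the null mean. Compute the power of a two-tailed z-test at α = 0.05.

SE = σ/√n = 22/√106 = 2.137. Non-centrality λ = d/SE = 6/2.137 = 2.808. Power ≈ Φ(λ - z_{α/2}) = Φ(2.808 - 1.96) = Φ(0.848) = 0.802.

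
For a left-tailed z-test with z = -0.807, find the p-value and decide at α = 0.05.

p = P(Z < -0.807) = Φ(-0.807) ≈ 0.2098. Since p ≥ 0.05, fail to reject H₀ (not significant) at α = 0.05.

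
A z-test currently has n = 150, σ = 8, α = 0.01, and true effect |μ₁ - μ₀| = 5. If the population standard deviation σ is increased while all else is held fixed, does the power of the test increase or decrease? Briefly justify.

Power decreases: a larger σ inflates the standard error σ/√n, pulling the sampling distribution under H₁ back toward the critical value.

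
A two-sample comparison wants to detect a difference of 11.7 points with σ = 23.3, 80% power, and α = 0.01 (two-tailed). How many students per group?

n per group = 2(z_α/2 + z_β)²σ²/d² = 2×(2.576 + 0.84)²×23.3²/11.7² = 92.6 → n = 93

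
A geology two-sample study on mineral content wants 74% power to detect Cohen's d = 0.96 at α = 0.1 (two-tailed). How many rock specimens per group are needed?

z_{α/2} = 1.645, z_β = Φ⁻¹(0.74) = 0.643. For large effect (d = 0.96): n per group = 2(z_{α/2} + z_β)²/d² = 2(1.645 + 0.643)²/0.96² = 11.4 → 12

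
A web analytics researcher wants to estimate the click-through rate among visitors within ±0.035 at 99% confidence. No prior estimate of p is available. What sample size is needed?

Conservative approach: use p = 0.5 (maximizes p(1-p) = 0.25). n = z²(0.25)/E² = 2.576²×0.25/0.035² = 1354.2 → n = 1355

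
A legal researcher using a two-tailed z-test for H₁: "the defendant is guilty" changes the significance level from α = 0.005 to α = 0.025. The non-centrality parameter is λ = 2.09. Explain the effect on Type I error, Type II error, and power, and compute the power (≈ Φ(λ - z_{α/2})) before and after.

Increasing α from 0.005 to 0.025:
• Type I error rate increases (α is the Type I rate by definition).
• Critical value moves from z_{α/2} = 2.807 to 2.241, so power = Φ(λ - z_{α/2}) goes from Φ(2.09 - 2.807) = 0.237 to Φ(2.09 - 2.241) = 0.44.
• Type II error rate β = 1 - power therefore decreases (0.763 → 0.56).
Appropriate when false negatives are costly — here, acquitting a guilty person.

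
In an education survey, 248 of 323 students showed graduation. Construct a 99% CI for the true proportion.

p̂ = 0.768. CI = p̂ ± z*√(p̂(1-p̂)/n) = (0.707, 0.828)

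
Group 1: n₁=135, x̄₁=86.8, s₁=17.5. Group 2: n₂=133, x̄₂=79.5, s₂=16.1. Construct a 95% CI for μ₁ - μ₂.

Difference = 7.3. SE = √(17.5²/135 + 16.1²/133) = 2.054. CI = (3.27, 11.33)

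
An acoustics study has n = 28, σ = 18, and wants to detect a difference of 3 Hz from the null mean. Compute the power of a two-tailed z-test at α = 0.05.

SE = σ/√n = 18/√28 = 3.402. Non-centrality λ = d/SE = 3/3.402 = 0.882. Power ≈ Φ(λ - z_{α/2}) = Φ(0.882 - 1.96) = Φ(-1.078) = 0.14.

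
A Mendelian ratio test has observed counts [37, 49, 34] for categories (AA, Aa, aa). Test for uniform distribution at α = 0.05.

Expected = 40 each. χ² = Σ(O-E)²/E = 3.15. df = 2, critical value = 5.991. Fail to reject H₀.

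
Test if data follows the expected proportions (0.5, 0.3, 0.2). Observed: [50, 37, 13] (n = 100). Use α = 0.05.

Expected: [50.0, 30.0, 20.0]. χ² = 4.083. df = 2, critical = 5.991. Fail to reject H₀.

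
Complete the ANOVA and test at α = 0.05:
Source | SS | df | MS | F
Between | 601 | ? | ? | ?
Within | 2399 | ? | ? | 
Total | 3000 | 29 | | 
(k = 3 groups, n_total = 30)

df_between = 2, df_within = 27. MS_between = 300.5, MS_within = 88.85. F = 3.382, F_crit ≈ 3.354. Reject H₀.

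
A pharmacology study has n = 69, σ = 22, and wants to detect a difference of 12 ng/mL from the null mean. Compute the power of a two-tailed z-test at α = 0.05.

SE = σ/√n = 22/√69 = 2.648. Non-centrality λ = d/SE = 12/2.648 = 4.531. Power ≈ Φ(λ - z_{α/2}) = Φ(4.531 - 1.96) = Φ(2.571) = 0.995.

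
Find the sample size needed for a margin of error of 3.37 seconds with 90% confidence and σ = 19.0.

n = (z*σ/E)² = (1.645×19.0/3.37)² = 86.02 → n = 87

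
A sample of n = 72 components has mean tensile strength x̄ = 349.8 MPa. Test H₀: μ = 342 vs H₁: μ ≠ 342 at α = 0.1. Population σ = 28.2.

z = (x̄ - μ₀)/(σ/√n) = (349.8 - 342)/(28.2/√72) = 2.347. Critical value: ±1.645. Since |2.347| > 1.645, Reject H₀.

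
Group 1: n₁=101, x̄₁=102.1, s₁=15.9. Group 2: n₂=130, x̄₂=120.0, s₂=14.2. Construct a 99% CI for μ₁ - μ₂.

Difference = -17.9. SE = √(15.9²/101 + 14.2²/130) = 2.013. CI = (-23.09, -12.71)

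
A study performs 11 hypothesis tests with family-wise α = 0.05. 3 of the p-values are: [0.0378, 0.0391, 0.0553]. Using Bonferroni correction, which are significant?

Bonferroni α = 0.05/11 = 0.00455. None of the given p-values are significant.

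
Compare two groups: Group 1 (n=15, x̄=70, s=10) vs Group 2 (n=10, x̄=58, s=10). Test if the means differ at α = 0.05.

Pooled sp = 10.0. t = 2.939, df = 23. Critical t = ±2.069. Reject H₀.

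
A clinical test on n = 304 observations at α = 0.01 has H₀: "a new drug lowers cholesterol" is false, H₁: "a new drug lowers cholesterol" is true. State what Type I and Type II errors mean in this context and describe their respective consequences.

Type I (false positive): concluding that a new drug lowers cholesterol when it is not — approving an ineffective drug — patients take a useless medication and may skip effective alternatives. Type II (false negative): failing to conclude that a new drug lowers cholesterol when it is — shelving an effective drug — patients miss out on a treatment that would have helped. Which is costlier depends on domain priorities and is a judgement call rather than a statistical fact.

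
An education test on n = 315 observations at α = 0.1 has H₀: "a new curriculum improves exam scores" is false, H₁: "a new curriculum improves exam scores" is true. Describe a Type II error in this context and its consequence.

Type II error: failing to reject H₀ when it is false — concluding that a new curriculum improves exam scores is not supported when in fact it is. Consequence: keeping the old curriculum when the new one would have helped students.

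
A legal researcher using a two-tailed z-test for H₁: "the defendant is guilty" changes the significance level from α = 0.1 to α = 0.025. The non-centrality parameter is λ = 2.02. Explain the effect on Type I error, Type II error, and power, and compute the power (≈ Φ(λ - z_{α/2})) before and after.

Decreasing α from 0.1 to 0.025:
• Type I error rate decreases (α is the Type I rate by definition).
• Critical value moves from z_{α/2} = 1.645 to 2.241, so power = Φ(λ - z_{α/2}) goes from Φ(2.02 - 1.645) = 0.646 to Φ(2.02 - 2.241) = 0.413.
• Type II error rate β = 1 - power therefore increases (0.354 → 0.587).
Appropriate when false positives are costly — here, convicting an innocent person.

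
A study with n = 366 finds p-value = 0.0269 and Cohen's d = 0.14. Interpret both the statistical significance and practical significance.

Statistically significant (p = 0.0269 < 0.05). Cohen's d = 0.14 indicates a very small effect size. Both statistical and practical significance should be considered.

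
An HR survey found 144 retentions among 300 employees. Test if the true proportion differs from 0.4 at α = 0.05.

p̂ = 0.48, p₀ = 0.4. z = (p̂ - p₀)/√(p₀(1-p₀)/n) = 2.828. Critical: ±1.96. Reject H₀.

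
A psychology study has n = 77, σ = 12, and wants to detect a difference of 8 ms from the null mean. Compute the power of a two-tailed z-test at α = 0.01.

SE = σ/√n = 12/√77 = 1.368. Non-centrality λ = d/SE = 8/1.368 = 5.85. Power ≈ Φ(λ - z_{α/2}) = Φ(5.85 - 2.576) = Φ(3.274) = 0.999.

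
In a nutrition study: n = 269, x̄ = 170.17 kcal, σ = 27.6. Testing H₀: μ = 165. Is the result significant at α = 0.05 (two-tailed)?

z = (170.17 - 165)/(27.6/√269) = 3.072. Since |z| > 1.96, significant at α = 0.05.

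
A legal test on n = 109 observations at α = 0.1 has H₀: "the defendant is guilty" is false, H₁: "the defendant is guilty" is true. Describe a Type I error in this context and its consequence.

Type I error: rejecting H₀ when it is true — concluding that the defendant is guilty when in fact it is not. Consequence: convicting an innocent person.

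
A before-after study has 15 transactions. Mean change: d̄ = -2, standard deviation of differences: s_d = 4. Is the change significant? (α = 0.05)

t = d̄/(s_d/√n) = -2/(4/√15) = -1.936. df = 14, critical t = ±2.145. Fail to reject H₀.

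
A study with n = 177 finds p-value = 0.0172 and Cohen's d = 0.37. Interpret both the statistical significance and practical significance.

Statistically significant (p = 0.0172 < 0.05). Cohen's d = 0.37 indicates a small effect size. Both statistical and practical significance should be considered.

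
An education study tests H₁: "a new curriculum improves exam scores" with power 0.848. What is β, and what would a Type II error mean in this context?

β = 1 - power = 1 - 0.848 = 0.152. A Type II error is failing to reject H₀ when H₀ is false (false negative) — here, failing to conclude that a new curriculum improves exam scores when in fact it is true. Consequence: keeping the old curriculum when the new one would have helped students.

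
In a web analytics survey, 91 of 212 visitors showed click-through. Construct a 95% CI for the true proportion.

p̂ = 0.429. CI = p̂ ± z*√(p̂(1-p̂)/n) = (0.363, 0.496)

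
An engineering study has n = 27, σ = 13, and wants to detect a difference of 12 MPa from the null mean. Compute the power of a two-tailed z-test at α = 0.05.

SE = σ/√n = 13/√27 = 2.502. Non-centrality λ = d/SE = 12/2.502 = 4.796. Power ≈ Φ(λ - z_{α/2}) = Φ(4.796 - 1.96) = Φ(2.836) = 0.998.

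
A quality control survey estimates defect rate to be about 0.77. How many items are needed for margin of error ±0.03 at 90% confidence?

n = z²p(1-p)/E² = 1.645²×0.77×0.23/0.03² = 532.5 → n = 533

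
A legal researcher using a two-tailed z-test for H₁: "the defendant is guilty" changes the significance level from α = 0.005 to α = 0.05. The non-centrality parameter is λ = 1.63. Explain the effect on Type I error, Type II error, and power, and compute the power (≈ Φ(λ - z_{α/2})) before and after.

Increasing α from 0.005 to 0.05:
• Type I error rate increases (α is the Type I rate by definition).
• Critical value moves from z_{α/2} = 2.807 to 1.96, so power = Φ(λ - z_{α/2}) goes from Φ(1.63 - 2.807) = 0.12 to Φ(1.63 - 1.96) = 0.371.
• Type II error rate β = 1 - power therefore decreases (0.88 → 0.629).
Appropriate when false negatives are costly — here, acquitting a guilty person.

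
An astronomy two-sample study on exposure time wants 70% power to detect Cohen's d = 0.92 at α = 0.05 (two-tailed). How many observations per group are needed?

z_{α/2} = 1.96, z_β = Φ⁻¹(0.7) = 0.524. For large effect (d = 0.92): n per group = 2(z_{α/2} + z_β)²/d² = 2(1.96 + 0.524)²/0.92² = 14.6 → 15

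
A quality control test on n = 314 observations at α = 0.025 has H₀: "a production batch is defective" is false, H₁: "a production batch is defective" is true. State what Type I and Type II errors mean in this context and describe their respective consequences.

Type I (false positive): concluding that a production batch is defective when it is not — scrapping a good batch — wasted material and cost for no reason. Type II (false negative): failing to conclude that a production batch is defective when it is — shipping a defective batch — faulty products reach customers. Which is costlier depends on domain priorities and is a judgement call rather than a statistical fact.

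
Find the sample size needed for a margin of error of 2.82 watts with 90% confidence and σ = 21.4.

n = (z*σ/E)² = (1.645×21.4/2.82)² = 155.8 → n = 156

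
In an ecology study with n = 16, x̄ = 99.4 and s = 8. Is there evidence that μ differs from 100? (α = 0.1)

t = (x̄ - μ₀)/(s/√n) = (99.4 - 100)/(8/√16) = -0.3. df = 15, critical t = ±1.753. Fail to reject H₀.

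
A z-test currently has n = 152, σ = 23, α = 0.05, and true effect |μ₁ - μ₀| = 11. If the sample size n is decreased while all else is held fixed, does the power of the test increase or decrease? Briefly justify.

Power decreases: a smaller n inflates the standard error σ/√n, pulling the sampling distribution under H₁ back toward the critical value.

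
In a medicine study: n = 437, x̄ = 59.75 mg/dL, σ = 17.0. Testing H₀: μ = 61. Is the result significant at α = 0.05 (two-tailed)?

z = (59.75 - 61)/(17.0/√437) = -1.537. Since |z| ≤ 1.96, not significant at α = 0.05.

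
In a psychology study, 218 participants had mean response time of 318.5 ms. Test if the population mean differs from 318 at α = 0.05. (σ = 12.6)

z = (x̄ - μ₀)/(σ/√n) = (318.5 - 318)/(12.6/√218) = 0.586. Critical value: ±1.96. Since |0.586| ≤ 1.96, Fail to reject H₀.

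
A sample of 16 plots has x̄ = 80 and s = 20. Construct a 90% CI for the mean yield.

CI = x̄ ± t*(s/√n) = 80 ± 1.753(20/√16) = (71.23, 88.77)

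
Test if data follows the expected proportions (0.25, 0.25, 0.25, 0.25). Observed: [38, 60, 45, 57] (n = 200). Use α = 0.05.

Expected: [50.0, 50.0, 50.0, 50.0]. χ² = 6.36. df = 3, critical = 7.815. Fail to reject H₀.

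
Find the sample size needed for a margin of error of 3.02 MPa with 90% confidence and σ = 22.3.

n = (z*σ/E)² = (1.645×22.3/3.02)² = 147.5 → n = 148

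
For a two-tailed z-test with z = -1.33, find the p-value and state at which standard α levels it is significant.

p = 2·P(Z > |-1.33|) = 2·(1 - Φ(1.33)) ≈ 0.1835. Not significant at any standard level.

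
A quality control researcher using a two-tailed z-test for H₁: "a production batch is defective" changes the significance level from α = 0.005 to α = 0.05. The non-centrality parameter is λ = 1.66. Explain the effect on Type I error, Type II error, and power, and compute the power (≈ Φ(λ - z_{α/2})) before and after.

Increasing α from 0.005 to 0.05:
• Type I error rate increases (α is the Type I rate by definition).
• Critical value moves from z_{α/2} = 2.807 to 1.96, so power = Φ(λ - z_{α/2}) goes from Φ(1.66 - 2.807) = 0.126 to Φ(1.66 - 1.96) = 0.382.
• Type II error rate β = 1 - power therefore decreases (0.874 → 0.618).
Appropriate when false negatives are costly — here, shipping a defective batch — faulty products reach customers.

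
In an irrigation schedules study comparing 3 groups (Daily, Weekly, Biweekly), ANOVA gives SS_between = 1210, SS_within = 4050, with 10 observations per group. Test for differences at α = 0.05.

df_between = 2, df_within = 27. F = MS_between/MS_within = 605.0/150.0 = 4.033. F_crit ≈ 3.354. Reject H₀. At least one mean differs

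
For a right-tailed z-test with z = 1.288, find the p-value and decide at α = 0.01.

p = P(Z > 1.288) = 1 - Φ(1.288) ≈ 0.0989. Since p ≥ 0.01, fail to reject H₀ (not significant) at α = 0.01.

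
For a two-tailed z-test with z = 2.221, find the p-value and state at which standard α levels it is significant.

p = 2·P(Z > |2.221|) = 2·(1 - Φ(2.221)) ≈ 0.0264. Significant at α = 0.1; Significant at α = 0.05.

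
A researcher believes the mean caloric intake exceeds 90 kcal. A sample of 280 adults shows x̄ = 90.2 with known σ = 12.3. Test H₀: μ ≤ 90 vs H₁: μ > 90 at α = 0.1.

z = 0.272. Critical value: 1.28. Fail to reject H₀.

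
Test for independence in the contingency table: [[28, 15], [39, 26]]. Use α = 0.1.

χ² = 0.288. df = 1, critical = 2.706. Fail to reject H₀. No evidence of dependence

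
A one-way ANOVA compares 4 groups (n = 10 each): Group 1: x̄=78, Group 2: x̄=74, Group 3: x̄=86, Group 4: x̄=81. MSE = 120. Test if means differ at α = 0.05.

Grand mean = 79.75. SS_between = 767.5, MS_between = 255.83. F = 2.132, F_crit ≈ 2.866. Fail to reject H₀.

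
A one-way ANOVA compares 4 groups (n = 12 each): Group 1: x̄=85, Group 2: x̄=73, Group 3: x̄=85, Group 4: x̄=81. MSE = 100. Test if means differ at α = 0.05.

Grand mean = 81.0. SS_between = 1152.0, MS_between = 384.0. F = 3.84, F_crit ≈ 2.816. Reject H₀.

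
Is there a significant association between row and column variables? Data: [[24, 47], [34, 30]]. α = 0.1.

χ² = 5.128. df = 1, critical = 2.706. Reject H₀. Variables are dependent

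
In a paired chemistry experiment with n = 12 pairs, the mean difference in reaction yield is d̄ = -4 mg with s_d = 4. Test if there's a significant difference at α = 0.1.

t = d̄/(s_d/√n) = -4/(4/√12) = -3.464. df = 11, critical t = ±1.796. Reject H₀.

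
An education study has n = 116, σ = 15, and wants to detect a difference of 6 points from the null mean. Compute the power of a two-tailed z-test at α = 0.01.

SE = σ/√n = 15/√116 = 1.393. Non-centrality λ = d/SE = 6/1.393 = 4.308. Power ≈ Φ(λ - z_{α/2}) = Φ(4.308 - 2.576) = Φ(1.732) = 0.958.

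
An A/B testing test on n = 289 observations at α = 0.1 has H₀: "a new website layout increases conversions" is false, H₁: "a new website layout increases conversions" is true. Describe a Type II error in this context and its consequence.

Type II error: failing to reject H₀ when it is false — concluding that a new website layout increases conversions is not supported when in fact it is. Consequence: discarding a layout that would have improved conversions — lost revenue.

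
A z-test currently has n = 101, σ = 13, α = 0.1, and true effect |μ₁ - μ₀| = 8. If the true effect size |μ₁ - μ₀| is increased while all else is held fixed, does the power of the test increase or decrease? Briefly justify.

Power increases: a larger true effect increases the non-centrality λ = |μ₁ - μ₀|/(σ/√n).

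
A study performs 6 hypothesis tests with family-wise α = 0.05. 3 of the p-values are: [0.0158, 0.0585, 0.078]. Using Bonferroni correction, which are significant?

Bonferroni α = 0.05/6 = 0.00833. None of the given p-values are significant.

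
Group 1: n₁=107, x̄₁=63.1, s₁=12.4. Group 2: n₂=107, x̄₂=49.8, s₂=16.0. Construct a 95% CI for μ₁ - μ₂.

Difference = 13.3. SE = √(12.4²/107 + 16.0²/107) = 1.957. CI = (9.46, 17.14)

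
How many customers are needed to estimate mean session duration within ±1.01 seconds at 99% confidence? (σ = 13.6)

n = (z*σ/E)² = (2.576×13.6/1.01)² = 1203.2 → n = 1204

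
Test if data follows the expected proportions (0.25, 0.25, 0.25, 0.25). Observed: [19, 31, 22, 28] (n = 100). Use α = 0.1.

Expected: [25.0, 25.0, 25.0, 25.0]. χ² = 3.6. df = 3, critical = 6.251. Fail to reject H₀.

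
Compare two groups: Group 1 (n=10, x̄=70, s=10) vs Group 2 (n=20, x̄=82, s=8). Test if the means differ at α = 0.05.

Pooled sp = 8.69. t = -3.564, df = 28. Critical t = ±2.048. Reject H₀.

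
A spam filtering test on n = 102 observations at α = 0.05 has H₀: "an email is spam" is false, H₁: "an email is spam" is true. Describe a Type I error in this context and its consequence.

Type I error: rejecting H₀ when it is true — concluding that an email is spam when in fact it is not. Consequence: a legitimate email is sent to the spam folder and the user misses it.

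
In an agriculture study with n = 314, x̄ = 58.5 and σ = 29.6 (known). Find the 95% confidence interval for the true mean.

CI = x̄ ± z*(σ/√n) = 58.5 ± 1.96(29.6/√314) = 58.5 ± 3.27 = (55.23, 61.77)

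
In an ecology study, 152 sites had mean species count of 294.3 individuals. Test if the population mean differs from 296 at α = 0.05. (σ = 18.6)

z = (x̄ - μ₀)/(σ/√n) = (294.3 - 296)/(18.6/√152) = -1.127. Critical value: ±1.96. Since |-1.127| ≤ 1.96, Fail to reject H₀.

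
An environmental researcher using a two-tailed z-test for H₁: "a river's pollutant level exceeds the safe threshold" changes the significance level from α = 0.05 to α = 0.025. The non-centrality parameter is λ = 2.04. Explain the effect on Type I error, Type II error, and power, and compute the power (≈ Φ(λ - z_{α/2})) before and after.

Decreasing α from 0.05 to 0.025:
• Type I error rate decreases (α is the Type I rate by definition).
• Critical value moves from z_{α/2} = 1.96 to 2.241, so power = Φ(λ - z_{α/2}) goes from Φ(2.04 - 1.96) = 0.532 to Φ(2.04 - 2.241) = 0.42.
• Type II error rate β = 1 - power therefore increases (0.468 → 0.58).
Appropriate when false positives are costly — here, shutting down a compliant factory unnecessarily.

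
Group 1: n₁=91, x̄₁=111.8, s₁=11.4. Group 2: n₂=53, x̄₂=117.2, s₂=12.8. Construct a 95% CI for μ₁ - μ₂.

Difference = -5.4. SE = √(11.4²/91 + 12.8²/53) = 2.126. CI = (-9.57, -1.23)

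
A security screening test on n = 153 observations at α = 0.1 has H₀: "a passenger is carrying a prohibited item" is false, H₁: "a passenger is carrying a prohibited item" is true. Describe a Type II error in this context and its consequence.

Type II error: failing to reject H₀ when it is false — concluding that a passenger is carrying a prohibited item is not supported when in fact it is. Consequence: letting a prohibited item through — security breach.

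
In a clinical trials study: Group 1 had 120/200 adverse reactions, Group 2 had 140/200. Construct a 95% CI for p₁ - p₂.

p̂₁ = 0.6, p̂₂ = 0.7. Difference = -0.1. CI = (-0.193, -0.007)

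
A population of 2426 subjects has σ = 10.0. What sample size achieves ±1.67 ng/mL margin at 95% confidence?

Without FPC: n₀ = (1.96×10.0/1.67)² = 137.746. With FPC: n = n₀N/(n₀+N-1) = 130.4 → n = 131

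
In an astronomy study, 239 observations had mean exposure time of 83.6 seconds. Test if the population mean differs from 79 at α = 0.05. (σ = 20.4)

z = (x̄ - μ₀)/(σ/√n) = (83.6 - 79)/(20.4/√239) = 3.486. Critical value: ±1.96. Since |3.486| > 1.96, Reject H₀.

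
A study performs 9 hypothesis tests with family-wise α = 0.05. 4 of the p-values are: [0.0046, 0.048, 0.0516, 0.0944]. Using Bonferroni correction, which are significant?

Bonferroni α = 0.05/9 = 0.00556. Significant p-values: [0.0046]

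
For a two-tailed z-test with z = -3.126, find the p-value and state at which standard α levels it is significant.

p = 2·P(Z > |-3.126|) = 2·(1 - Φ(3.126)) ≈ 0.0018. Significant at α = 0.1; Significant at α = 0.05; Significant at α = 0.01.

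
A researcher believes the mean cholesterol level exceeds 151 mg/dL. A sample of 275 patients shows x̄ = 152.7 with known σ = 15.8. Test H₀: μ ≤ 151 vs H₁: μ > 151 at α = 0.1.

z = 1.784. Critical value: 1.28. Reject H₀.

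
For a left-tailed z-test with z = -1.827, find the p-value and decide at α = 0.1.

p = P(Z < -1.827) = Φ(-1.827) ≈ 0.0338. Since p < 0.1, reject H₀ (significant) at α = 0.1.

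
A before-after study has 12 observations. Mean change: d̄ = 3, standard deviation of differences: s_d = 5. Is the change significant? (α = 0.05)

t = d̄/(s_d/√n) = 3/(5/√12) = 2.078. df = 11, critical t = ±2.201. Fail to reject H₀.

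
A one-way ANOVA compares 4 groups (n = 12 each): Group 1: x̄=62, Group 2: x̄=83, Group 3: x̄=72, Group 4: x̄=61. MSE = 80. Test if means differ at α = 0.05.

Grand mean = 69.5. SS_between = 3804.0, MS_between = 1268.0. F = 15.85, F_crit ≈ 2.816. Reject H₀.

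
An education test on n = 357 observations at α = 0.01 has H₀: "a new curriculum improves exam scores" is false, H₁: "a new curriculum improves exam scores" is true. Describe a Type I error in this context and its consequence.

Type I error: rejecting H₀ when it is true — concluding that a new curriculum improves exam scores when in fact it is not. Consequence: adopting a curriculum that gives no real benefit — disruption for nothing.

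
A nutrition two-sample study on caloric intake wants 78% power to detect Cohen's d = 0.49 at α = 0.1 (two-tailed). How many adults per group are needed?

z_{α/2} = 1.645, z_β = Φ⁻¹(0.78) = 0.772. For small effect (d = 0.49): n per group = 2(z_{α/2} + z_β)²/d² = 2(1.645 + 0.772)²/0.49² = 48.7 → 49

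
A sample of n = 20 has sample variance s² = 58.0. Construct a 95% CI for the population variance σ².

df = 19. χ²_{0.025} = 32.852, χ²_{0.975} = 8.907. CI for σ² = ((n-1)s²/χ²_{α/2}, (n-1)s²/χ²_{1-α/2}) = (19·58.0/32.852, 19·58.0/8.907) = (33.54, 123.72)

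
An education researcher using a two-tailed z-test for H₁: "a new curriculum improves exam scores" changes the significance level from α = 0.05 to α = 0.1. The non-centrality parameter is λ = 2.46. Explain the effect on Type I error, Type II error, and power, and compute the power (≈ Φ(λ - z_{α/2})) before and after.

Increasing α from 0.05 to 0.1:
• Type I error rate increases (α is the Type I rate by definition).
• Critical value moves from z_{α/2} = 1.96 to 1.645, so power = Φ(λ - z_{α/2}) goes from Φ(2.46 - 1.96) = 0.691 to Φ(2.46 - 1.645) = 0.792.
• Type II error rate β = 1 - power therefore decreases (0.309 → 0.208).
Appropriate when false negatives are costly — here, keeping the old curriculum when the new one would have helped students.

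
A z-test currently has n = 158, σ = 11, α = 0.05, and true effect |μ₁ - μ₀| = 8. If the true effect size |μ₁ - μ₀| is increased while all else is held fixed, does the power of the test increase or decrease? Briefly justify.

Power increases: a larger true effect increases the non-centrality λ = |μ₁ - μ₀|/(σ/√n).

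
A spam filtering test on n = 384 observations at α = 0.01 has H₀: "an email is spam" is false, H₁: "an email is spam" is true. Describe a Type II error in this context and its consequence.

Type II error: failing to reject H₀ when it is false — concluding that an email is spam is not supported when in fact it is. Consequence: a spam email lands in the inbox.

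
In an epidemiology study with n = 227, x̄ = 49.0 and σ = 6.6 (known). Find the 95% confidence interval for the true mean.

CI = x̄ ± z*(σ/√n) = 49.0 ± 1.96(6.6/√227) = 49.0 ± 0.86 = (48.14, 49.86)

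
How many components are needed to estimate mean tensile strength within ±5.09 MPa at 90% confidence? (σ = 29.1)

n = (z*σ/E)² = (1.645×29.1/5.09)² = 88.4 → n = 89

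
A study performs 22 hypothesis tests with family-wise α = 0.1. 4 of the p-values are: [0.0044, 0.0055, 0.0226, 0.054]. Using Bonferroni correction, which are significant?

Bonferroni α = 0.1/22 = 0.00455. Significant p-values: [0.0044]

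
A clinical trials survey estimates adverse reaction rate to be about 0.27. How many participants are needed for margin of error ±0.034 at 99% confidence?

n = z²p(1-p)/E² = 2.576²×0.27×0.73/0.034² = 1131.4 → n = 1132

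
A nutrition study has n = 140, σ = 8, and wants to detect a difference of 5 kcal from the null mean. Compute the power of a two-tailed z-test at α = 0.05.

SE = σ/√n = 8/√140 = 0.676. Non-centrality λ = d/SE = 5/0.676 = 7.395. Power ≈ Φ(λ - z_{α/2}) = Φ(7.395 - 1.96) = Φ(5.435) = 1.0.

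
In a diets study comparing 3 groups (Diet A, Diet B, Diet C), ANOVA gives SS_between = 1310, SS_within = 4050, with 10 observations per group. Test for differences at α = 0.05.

df_between = 2, df_within = 27. F = MS_between/MS_within = 655.0/150.0 = 4.367. F_crit ≈ 3.354. Reject H₀. At least one mean differs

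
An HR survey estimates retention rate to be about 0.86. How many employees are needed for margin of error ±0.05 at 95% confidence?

n = z²p(1-p)/E² = 1.96²×0.86×0.14/0.05² = 185.01 → n = 186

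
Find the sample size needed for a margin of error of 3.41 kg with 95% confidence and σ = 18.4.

n = (z*σ/E)² = (1.96×18.4/3.41)² = 111.9 → n = 112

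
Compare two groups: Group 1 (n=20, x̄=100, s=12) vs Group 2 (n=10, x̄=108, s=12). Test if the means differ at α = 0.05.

Pooled sp = 12.0. t = -1.721, df = 28. Critical t = ±2.048. Fail to reject H₀.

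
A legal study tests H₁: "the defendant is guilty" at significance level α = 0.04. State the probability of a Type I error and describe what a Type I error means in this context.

P(Type I error) = α = 0.04. A Type I error is rejecting H₀ when H₀ is actually true (false positive) — here, concluding that the defendant is guilty when in fact this is not the case. Consequence: convicting an innocent person.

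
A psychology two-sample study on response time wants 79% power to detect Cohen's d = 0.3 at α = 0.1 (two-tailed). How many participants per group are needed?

z_{α/2} = 1.645, z_β = Φ⁻¹(0.79) = 0.806. For small effect (d = 0.3): n per group = 2(z_{α/2} + z_β)²/d² = 2(1.645 + 0.806)²/0.3² = 133.5 → 134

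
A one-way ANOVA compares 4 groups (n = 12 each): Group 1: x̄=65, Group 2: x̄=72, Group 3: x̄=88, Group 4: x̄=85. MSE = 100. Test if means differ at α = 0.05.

Grand mean = 77.5. SS_between = 4236.0, MS_between = 1412.0. F = 14.12, F_crit ≈ 2.816. Reject H₀.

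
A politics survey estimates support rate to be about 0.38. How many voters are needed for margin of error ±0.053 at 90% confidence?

n = z²p(1-p)/E² = 1.645²×0.38×0.62/0.053² = 227.0 → n = 227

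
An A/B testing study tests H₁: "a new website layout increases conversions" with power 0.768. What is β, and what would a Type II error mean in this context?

β = 1 - power = 1 - 0.768 = 0.232. A Type II error is failing to reject H₀ when H₀ is false (false negative) — here, failing to conclude that a new website layout increases conversions when in fact it is true. Consequence: discarding a layout that would have improved conversions — lost revenue.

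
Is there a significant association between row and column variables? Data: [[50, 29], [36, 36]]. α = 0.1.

χ² = 2.714. df = 1, critical = 2.706. Reject H₀. Variables are dependent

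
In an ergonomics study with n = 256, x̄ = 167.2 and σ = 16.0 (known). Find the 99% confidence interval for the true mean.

CI = x̄ ± z*(σ/√n) = 167.2 ± 2.576(16.0/√256) = 167.2 ± 2.58 = (164.62, 169.78)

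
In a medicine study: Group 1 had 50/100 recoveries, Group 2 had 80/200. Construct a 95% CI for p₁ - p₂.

p̂₁ = 0.5, p̂₂ = 0.4. Difference = 0.1. CI = (-0.019, 0.219)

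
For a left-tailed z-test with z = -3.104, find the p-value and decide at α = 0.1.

p = P(Z < -3.104) = Φ(-3.104) ≈ 0.001. Since p < 0.1, reject H₀ (significant) at α = 0.1.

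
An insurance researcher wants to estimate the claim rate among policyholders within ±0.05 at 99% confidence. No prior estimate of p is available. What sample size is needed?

Conservative approach: use p = 0.5 (maximizes p(1-p) = 0.25). n = z²(0.25)/E² = 2.576²×0.25/0.05² = 663.6 → n = 664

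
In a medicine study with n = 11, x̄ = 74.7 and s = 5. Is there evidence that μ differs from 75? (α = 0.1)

t = (x̄ - μ₀)/(s/√n) = (74.7 - 75)/(5/√11) = -0.199. df = 10, critical t = ±1.812. Fail to reject H₀.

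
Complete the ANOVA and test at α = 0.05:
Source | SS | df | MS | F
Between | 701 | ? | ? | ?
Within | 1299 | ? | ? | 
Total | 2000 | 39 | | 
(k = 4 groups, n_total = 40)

df_between = 3, df_within = 36. MS_between = 233.67, MS_within = 36.08. F = 6.476, F_crit ≈ 2.866. Reject H₀.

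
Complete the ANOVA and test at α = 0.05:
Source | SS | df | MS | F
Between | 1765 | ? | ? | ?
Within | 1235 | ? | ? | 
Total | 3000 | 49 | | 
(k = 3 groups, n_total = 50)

df_between = 2, df_within = 47. MS_between = 882.5, MS_within = 26.28. F = 33.585, F_crit ≈ 3.195. Reject H₀.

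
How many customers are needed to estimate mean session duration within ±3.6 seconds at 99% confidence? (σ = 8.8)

n = (z*σ/E)² = (2.576×8.8/3.6)² = 39.7 → n = 40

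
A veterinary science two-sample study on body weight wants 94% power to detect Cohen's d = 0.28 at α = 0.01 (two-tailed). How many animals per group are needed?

z_{α/2} = 2.576, z_β = Φ⁻¹(0.94) = 1.555. For small effect (d = 0.28): n per group = 2(z_{α/2} + z_β)²/d² = 2(2.576 + 1.555)²/0.28² = 435.3 → 436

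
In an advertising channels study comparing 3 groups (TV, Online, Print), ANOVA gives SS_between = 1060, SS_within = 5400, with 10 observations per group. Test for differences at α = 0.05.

df_between = 2, df_within = 27. F = MS_between/MS_within = 530.0/200.0 = 2.65. F_crit ≈ 3.354. Fail to reject H₀.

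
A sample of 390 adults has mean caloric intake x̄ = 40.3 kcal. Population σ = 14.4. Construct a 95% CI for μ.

CI = x̄ ± z*(σ/√n) = 40.3 ± 1.96(14.4/√390) = 40.3 ± 1.43 = (38.87, 41.73)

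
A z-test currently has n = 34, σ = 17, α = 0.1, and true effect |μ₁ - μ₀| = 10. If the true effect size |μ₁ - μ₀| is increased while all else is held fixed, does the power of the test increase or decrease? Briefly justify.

Power increases: a larger true effect increases the non-centrality λ = |μ₁ - μ₀|/(σ/√n).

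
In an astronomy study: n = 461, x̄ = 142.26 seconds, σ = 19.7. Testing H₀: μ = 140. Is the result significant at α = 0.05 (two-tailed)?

z = (142.26 - 140)/(19.7/√461) = 2.463. Since |z| > 1.96, significant at α = 0.05.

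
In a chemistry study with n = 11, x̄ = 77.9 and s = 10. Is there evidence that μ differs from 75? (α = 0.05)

t = (x̄ - μ₀)/(s/√n) = (77.9 - 75)/(10/√11) = 0.962. df = 10, critical t = ±2.228. Fail to reject H₀.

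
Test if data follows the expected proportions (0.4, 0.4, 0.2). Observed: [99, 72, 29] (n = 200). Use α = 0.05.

Expected: [80.0, 80.0, 40.0]. χ² = 8.338. df = 2, critical = 5.991. Reject H₀.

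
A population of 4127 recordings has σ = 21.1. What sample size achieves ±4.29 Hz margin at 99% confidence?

Without FPC: n₀ = (2.576×21.1/4.29)² = 160.525. With FPC: n = n₀N/(n₀+N-1) = 154.6 → n = 155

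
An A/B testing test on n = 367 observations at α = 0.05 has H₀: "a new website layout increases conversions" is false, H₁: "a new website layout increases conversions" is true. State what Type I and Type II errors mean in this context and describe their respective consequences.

Type I (false positive): concluding that a new website layout increases conversions when it is not — rolling out a layout that doesn't actually help — wasted engineering effort. Type II (false negative): failing to conclude that a new website layout increases conversions when it is — discarding a layout that would have improved conversions — lost revenue. Which is costlier depends on domain priorities and is a judgement call rather than a statistical fact.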